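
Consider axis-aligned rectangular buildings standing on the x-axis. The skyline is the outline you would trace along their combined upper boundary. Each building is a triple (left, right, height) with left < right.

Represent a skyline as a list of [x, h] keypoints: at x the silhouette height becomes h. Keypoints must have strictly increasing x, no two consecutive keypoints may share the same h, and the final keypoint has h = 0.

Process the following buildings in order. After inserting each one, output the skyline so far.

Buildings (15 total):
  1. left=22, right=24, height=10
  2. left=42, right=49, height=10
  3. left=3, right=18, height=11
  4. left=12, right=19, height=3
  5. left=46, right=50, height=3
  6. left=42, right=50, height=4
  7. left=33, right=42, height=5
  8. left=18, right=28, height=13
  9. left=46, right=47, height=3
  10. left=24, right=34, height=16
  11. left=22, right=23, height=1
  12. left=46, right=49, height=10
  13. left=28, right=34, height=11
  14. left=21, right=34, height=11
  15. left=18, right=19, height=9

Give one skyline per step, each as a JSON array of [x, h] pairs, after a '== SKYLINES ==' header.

== SKYLINES ==
[[22,10],[24,0]]
[[22,10],[24,0],[42,10],[49,0]]
[[3,11],[18,0],[22,10],[24,0],[42,10],[49,0]]
[[3,11],[18,3],[19,0],[22,10],[24,0],[42,10],[49,0]]
[[3,11],[18,3],[19,0],[22,10],[24,0],[42,10],[49,3],[50,0]]
[[3,11],[18,3],[19,0],[22,10],[24,0],[42,10],[49,4],[50,0]]
[[3,11],[18,3],[19,0],[22,10],[24,0],[33,5],[42,10],[49,4],[50,0]]
[[3,11],[18,13],[28,0],[33,5],[42,10],[49,4],[50,0]]
[[3,11],[18,13],[28,0],[33,5],[42,10],[49,4],[50,0]]
[[3,11],[18,13],[24,16],[34,5],[42,10],[49,4],[50,0]]
[[3,11],[18,13],[24,16],[34,5],[42,10],[49,4],[50,0]]
[[3,11],[18,13],[24,16],[34,5],[42,10],[49,4],[50,0]]
[[3,11],[18,13],[24,16],[34,5],[42,10],[49,4],[50,0]]
[[3,11],[18,13],[24,16],[34,5],[42,10],[49,4],[50,0]]
[[3,11],[18,13],[24,16],[34,5],[42,10],[49,4],[50,0]]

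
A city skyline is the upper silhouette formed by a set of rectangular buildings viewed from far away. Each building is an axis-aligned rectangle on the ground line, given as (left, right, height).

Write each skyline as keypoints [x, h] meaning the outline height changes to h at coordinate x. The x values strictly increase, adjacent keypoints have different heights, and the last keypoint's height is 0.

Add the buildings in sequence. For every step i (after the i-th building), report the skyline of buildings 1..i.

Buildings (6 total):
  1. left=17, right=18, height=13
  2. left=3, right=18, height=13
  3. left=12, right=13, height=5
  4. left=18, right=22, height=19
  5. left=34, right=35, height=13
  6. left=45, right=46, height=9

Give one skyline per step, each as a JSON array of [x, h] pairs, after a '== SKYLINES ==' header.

== SKYLINES ==
[[17,13],[18,0]]
[[3,13],[18,0]]
[[3,13],[18,0]]
[[3,13],[18,19],[22,0]]
[[3,13],[18,19],[22,0],[34,13],[35,0]]
[[3,13],[18,19],[22,0],[34,13],[35,0],[45,9],[46,0]]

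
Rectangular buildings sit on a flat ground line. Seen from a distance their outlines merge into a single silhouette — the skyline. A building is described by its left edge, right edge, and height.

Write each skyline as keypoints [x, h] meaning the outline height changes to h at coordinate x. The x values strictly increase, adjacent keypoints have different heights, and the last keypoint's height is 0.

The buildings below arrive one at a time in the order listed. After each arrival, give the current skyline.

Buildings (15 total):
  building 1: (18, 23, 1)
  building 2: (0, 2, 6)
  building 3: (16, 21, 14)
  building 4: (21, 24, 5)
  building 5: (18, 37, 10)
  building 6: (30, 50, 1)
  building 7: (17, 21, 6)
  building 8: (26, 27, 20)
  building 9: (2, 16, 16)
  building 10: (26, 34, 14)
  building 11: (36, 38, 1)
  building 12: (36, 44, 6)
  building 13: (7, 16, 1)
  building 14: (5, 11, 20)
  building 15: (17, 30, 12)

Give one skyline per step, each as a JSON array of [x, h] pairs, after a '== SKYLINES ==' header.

== SKYLINES ==
[[18,1],[23,0]]
[[0,6],[2,0],[18,1],[23,0]]
[[0,6],[2,0],[16,14],[21,1],[23,0]]
[[0,6],[2,0],[16,14],[21,5],[24,0]]
[[0,6],[2,0],[16,14],[21,10],[37,0]]
[[0,6],[2,0],[16,14],[21,10],[37,1],[50,0]]
[[0,6],[2,0],[16,14],[21,10],[37,1],[50,0]]
[[0,6],[2,0],[16,14],[21,10],[26,20],[27,10],[37,1],[50,0]]
[[0,6],[2,16],[16,14],[21,10],[26,20],[27,10],[37,1],[50,0]]
[[0,6],[2,16],[16,14],[21,10],[26,20],[27,14],[34,10],[37,1],[50,0]]
[[0,6],[2,16],[16,14],[21,10],[26,20],[27,14],[34,10],[37,1],[50,0]]
[[0,6],[2,16],[16,14],[21,10],[26,20],[27,14],[34,10],[37,6],[44,1],[50,0]]
[[0,6],[2,16],[16,14],[21,10],[26,20],[27,14],[34,10],[37,6],[44,1],[50,0]]
[[0,6],[2,16],[5,20],[11,16],[16,14],[21,10],[26,20],[27,14],[34,10],[37,6],[44,1],[50,0]]
[[0,6],[2,16],[5,20],[11,16],[16,14],[21,12],[26,20],[27,14],[34,10],[37,6],[44,1],[50,0]]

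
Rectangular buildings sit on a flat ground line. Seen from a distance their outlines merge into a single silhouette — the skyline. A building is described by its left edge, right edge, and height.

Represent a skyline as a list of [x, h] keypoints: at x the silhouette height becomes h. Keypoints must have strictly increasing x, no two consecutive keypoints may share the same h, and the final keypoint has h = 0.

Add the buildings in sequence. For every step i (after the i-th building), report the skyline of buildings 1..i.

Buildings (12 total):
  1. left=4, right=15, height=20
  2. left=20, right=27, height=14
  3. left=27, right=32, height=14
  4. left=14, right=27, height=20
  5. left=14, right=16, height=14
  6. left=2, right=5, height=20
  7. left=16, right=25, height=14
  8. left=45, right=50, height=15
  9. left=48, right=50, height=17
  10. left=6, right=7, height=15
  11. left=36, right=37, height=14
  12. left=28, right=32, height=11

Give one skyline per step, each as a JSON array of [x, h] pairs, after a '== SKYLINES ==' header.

== SKYLINES ==
[[4,20],[15,0]]
[[4,20],[15,0],[20,14],[27,0]]
[[4,20],[15,0],[20,14],[32,0]]
[[4,20],[27,14],[32,0]]
[[4,20],[27,14],[32,0]]
[[2,20],[27,14],[32,0]]
[[2,20],[27,14],[32,0]]
[[2,20],[27,14],[32,0],[45,15],[50,0]]
[[2,20],[27,14],[32,0],[45,15],[48,17],[50,0]]
[[2,20],[27,14],[32,0],[45,15],[48,17],[50,0]]
[[2,20],[27,14],[32,0],[36,14],[37,0],[45,15],[48,17],[50,0]]
[[2,20],[27,14],[32,0],[36,14],[37,0],[45,15],[48,17],[50,0]]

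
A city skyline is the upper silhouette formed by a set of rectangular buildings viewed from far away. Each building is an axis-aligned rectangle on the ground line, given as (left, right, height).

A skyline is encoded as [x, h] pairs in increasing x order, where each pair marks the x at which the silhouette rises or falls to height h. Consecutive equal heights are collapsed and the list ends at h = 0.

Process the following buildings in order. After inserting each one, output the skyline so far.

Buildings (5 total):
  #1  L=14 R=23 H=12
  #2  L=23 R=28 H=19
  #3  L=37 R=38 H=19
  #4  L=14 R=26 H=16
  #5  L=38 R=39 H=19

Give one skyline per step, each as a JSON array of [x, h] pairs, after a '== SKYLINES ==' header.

== SKYLINES ==
[[14,12],[23,0]]
[[14,12],[23,19],[28,0]]
[[14,12],[23,19],[28,0],[37,19],[38,0]]
[[14,16],[23,19],[28,0],[37,19],[38,0]]
[[14,16],[23,19],[28,0],[37,19],[39,0]]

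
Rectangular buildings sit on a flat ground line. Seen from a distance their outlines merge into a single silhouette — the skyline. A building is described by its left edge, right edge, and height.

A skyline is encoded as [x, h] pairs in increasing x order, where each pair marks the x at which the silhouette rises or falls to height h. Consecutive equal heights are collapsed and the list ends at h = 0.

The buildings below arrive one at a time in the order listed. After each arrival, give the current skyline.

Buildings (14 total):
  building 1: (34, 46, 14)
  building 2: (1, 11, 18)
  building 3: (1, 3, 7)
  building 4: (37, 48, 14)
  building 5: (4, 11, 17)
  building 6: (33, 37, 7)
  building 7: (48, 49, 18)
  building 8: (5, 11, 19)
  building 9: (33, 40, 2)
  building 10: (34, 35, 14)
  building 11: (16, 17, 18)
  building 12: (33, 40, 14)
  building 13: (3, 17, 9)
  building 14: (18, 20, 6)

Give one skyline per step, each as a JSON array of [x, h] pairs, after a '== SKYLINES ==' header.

== SKYLINES ==
[[34,14],[46,0]]
[[1,18],[11,0],[34,14],[46,0]]
[[1,18],[11,0],[34,14],[46,0]]
[[1,18],[11,0],[34,14],[48,0]]
[[1,18],[11,0],[34,14],[48,0]]
[[1,18],[11,0],[33,7],[34,14],[48,0]]
[[1,18],[11,0],[33,7],[34,14],[48,18],[49,0]]
[[1,18],[5,19],[11,0],[33,7],[34,14],[48,18],[49,0]]
[[1,18],[5,19],[11,0],[33,7],[34,14],[48,18],[49,0]]
[[1,18],[5,19],[11,0],[33,7],[34,14],[48,18],[49,0]]
[[1,18],[5,19],[11,0],[16,18],[17,0],[33,7],[34,14],[48,18],[49,0]]
[[1,18],[5,19],[11,0],[16,18],[17,0],[33,14],[48,18],[49,0]]
[[1,18],[5,19],[11,9],[16,18],[17,0],[33,14],[48,18],[49,0]]
[[1,18],[5,19],[11,9],[16,18],[17,0],[18,6],[20,0],[33,14],[48,18],[49,0]]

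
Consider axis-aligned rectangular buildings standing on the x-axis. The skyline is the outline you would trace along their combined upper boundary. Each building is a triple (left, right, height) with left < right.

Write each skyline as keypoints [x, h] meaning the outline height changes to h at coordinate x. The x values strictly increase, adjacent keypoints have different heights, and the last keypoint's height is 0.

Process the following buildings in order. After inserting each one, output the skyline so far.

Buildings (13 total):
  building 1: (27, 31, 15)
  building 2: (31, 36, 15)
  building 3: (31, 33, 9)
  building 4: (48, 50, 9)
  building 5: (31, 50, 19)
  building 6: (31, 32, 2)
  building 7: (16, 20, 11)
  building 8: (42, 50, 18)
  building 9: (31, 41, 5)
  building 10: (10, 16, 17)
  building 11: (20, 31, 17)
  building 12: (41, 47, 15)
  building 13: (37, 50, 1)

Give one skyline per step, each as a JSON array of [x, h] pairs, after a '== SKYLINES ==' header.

== SKYLINES ==
[[27,15],[31,0]]
[[27,15],[36,0]]
[[27,15],[36,0]]
[[27,15],[36,0],[48,9],[50,0]]
[[27,15],[31,19],[50,0]]
[[27,15],[31,19],[50,0]]
[[16,11],[20,0],[27,15],[31,19],[50,0]]
[[16,11],[20,0],[27,15],[31,19],[50,0]]
[[16,11],[20,0],[27,15],[31,19],[50,0]]
[[10,17],[16,11],[20,0],[27,15],[31,19],[50,0]]
[[10,17],[16,11],[20,17],[31,19],[50,0]]
[[10,17],[16,11],[20,17],[31,19],[50,0]]
[[10,17],[16,11],[20,17],[31,19],[50,0]]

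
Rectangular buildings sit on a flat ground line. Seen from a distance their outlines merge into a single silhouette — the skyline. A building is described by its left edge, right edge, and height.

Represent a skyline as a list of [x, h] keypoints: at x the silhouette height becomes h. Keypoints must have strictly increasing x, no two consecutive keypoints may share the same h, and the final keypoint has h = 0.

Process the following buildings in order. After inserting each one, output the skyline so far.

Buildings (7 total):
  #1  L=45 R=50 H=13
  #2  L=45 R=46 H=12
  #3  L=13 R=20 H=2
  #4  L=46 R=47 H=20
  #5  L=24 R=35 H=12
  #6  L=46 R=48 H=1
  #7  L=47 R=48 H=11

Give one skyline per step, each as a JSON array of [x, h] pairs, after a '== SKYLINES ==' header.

== SKYLINES ==
[[45,13],[50,0]]
[[45,13],[50,0]]
[[13,2],[20,0],[45,13],[50,0]]
[[13,2],[20,0],[45,13],[46,20],[47,13],[50,0]]
[[13,2],[20,0],[24,12],[35,0],[45,13],[46,20],[47,13],[50,0]]
[[13,2],[20,0],[24,12],[35,0],[45,13],[46,20],[47,13],[50,0]]
[[13,2],[20,0],[24,12],[35,0],[45,13],[46,20],[47,13],[50,0]]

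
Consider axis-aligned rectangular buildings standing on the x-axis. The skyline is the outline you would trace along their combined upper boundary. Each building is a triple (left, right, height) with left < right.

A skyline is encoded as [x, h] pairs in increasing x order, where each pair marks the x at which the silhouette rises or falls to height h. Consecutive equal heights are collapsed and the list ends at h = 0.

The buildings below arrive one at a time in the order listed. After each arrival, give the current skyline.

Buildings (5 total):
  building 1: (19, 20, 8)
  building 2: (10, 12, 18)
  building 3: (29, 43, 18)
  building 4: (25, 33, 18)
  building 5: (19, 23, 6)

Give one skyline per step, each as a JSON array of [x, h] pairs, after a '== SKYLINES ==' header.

== SKYLINES ==
[[19,8],[20,0]]
[[10,18],[12,0],[19,8],[20,0]]
[[10,18],[12,0],[19,8],[20,0],[29,18],[43,0]]
[[10,18],[12,0],[19,8],[20,0],[25,18],[43,0]]
[[10,18],[12,0],[19,8],[20,6],[23,0],[25,18],[43,0]]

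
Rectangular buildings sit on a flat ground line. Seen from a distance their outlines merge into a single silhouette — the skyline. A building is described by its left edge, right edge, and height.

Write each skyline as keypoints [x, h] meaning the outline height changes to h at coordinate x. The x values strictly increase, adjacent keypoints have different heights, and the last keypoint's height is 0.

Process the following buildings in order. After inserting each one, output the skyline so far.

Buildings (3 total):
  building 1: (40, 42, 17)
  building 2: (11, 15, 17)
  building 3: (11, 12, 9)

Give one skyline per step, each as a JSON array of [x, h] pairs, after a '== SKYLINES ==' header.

== SKYLINES ==
[[40,17],[42,0]]
[[11,17],[15,0],[40,17],[42,0]]
[[11,17],[15,0],[40,17],[42,0]]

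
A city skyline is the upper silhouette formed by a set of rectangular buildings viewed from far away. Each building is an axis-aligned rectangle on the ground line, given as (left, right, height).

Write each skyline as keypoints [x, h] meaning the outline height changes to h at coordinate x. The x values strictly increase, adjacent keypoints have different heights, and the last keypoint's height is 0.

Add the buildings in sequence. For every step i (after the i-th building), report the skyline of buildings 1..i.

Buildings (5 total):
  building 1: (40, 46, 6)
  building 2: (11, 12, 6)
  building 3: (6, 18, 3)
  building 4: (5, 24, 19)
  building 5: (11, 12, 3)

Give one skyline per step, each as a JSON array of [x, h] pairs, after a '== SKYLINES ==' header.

== SKYLINES ==
[[40,6],[46,0]]
[[11,6],[12,0],[40,6],[46,0]]
[[6,3],[11,6],[12,3],[18,0],[40,6],[46,0]]
[[5,19],[24,0],[40,6],[46,0]]
[[5,19],[24,0],[40,6],[46,0]]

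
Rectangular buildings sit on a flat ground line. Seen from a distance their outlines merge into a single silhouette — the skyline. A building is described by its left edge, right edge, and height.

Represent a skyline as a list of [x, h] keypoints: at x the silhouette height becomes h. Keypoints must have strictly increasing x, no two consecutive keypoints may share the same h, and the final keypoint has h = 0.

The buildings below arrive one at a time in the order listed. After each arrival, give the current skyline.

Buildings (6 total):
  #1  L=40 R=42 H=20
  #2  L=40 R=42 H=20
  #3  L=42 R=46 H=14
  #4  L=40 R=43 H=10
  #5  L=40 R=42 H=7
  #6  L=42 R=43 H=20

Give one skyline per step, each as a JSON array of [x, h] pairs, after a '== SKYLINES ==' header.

== SKYLINES ==
[[40,20],[42,0]]
[[40,20],[42,0]]
[[40,20],[42,14],[46,0]]
[[40,20],[42,14],[46,0]]
[[40,20],[42,14],[46,0]]
[[40,20],[43,14],[46,0]]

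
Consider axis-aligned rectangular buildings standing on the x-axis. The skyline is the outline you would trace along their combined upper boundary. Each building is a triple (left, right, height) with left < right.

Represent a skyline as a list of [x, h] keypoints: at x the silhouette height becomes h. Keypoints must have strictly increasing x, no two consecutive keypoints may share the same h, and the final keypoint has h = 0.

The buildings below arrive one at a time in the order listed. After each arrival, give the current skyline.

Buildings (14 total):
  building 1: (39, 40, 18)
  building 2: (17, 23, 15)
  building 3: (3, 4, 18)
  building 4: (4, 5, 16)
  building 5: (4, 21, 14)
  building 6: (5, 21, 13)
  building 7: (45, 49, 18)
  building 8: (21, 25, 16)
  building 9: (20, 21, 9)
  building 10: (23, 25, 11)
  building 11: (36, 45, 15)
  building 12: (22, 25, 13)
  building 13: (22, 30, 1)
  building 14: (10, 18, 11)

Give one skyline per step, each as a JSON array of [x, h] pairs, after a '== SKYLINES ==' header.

== SKYLINES ==
[[39,18],[40,0]]
[[17,15],[23,0],[39,18],[40,0]]
[[3,18],[4,0],[17,15],[23,0],[39,18],[40,0]]
[[3,18],[4,16],[5,0],[17,15],[23,0],[39,18],[40,0]]
[[3,18],[4,16],[5,14],[17,15],[23,0],[39,18],[40,0]]
[[3,18],[4,16],[5,14],[17,15],[23,0],[39,18],[40,0]]
[[3,18],[4,16],[5,14],[17,15],[23,0],[39,18],[40,0],[45,18],[49,0]]
[[3,18],[4,16],[5,14],[17,15],[21,16],[25,0],[39,18],[40,0],[45,18],[49,0]]
[[3,18],[4,16],[5,14],[17,15],[21,16],[25,0],[39,18],[40,0],[45,18],[49,0]]
[[3,18],[4,16],[5,14],[17,15],[21,16],[25,0],[39,18],[40,0],[45,18],[49,0]]
[[3,18],[4,16],[5,14],[17,15],[21,16],[25,0],[36,15],[39,18],[40,15],[45,18],[49,0]]
[[3,18],[4,16],[5,14],[17,15],[21,16],[25,0],[36,15],[39,18],[40,15],[45,18],[49,0]]
[[3,18],[4,16],[5,14],[17,15],[21,16],[25,1],[30,0],[36,15],[39,18],[40,15],[45,18],[49,0]]
[[3,18],[4,16],[5,14],[17,15],[21,16],[25,1],[30,0],[36,15],[39,18],[40,15],[45,18],[49,0]]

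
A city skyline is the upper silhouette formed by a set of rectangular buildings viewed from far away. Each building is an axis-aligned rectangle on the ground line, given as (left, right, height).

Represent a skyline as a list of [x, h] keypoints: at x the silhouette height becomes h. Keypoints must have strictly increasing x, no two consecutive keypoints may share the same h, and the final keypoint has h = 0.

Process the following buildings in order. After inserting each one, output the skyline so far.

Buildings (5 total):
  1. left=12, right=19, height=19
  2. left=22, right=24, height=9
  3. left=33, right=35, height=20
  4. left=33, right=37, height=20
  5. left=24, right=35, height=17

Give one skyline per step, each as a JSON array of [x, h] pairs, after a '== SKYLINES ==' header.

== SKYLINES ==
[[12,19],[19,0]]
[[12,19],[19,0],[22,9],[24,0]]
[[12,19],[19,0],[22,9],[24,0],[33,20],[35,0]]
[[12,19],[19,0],[22,9],[24,0],[33,20],[37,0]]
[[12,19],[19,0],[22,9],[24,17],[33,20],[37,0]]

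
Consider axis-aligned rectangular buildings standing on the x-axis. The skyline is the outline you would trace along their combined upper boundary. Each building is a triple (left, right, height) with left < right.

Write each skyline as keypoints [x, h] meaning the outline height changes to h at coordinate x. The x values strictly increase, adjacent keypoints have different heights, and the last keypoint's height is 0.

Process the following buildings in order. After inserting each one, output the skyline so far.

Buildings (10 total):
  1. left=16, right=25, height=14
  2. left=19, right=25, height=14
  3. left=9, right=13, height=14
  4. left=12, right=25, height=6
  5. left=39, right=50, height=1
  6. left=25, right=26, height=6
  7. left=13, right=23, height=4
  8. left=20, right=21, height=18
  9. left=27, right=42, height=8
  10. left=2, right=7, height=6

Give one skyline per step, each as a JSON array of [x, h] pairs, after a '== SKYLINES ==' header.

== SKYLINES ==
[[16,14],[25,0]]
[[16,14],[25,0]]
[[9,14],[13,0],[16,14],[25,0]]
[[9,14],[13,6],[16,14],[25,0]]
[[9,14],[13,6],[16,14],[25,0],[39,1],[50,0]]
[[9,14],[13,6],[16,14],[25,6],[26,0],[39,1],[50,0]]
[[9,14],[13,6],[16,14],[25,6],[26,0],[39,1],[50,0]]
[[9,14],[13,6],[16,14],[20,18],[21,14],[25,6],[26,0],[39,1],[50,0]]
[[9,14],[13,6],[16,14],[20,18],[21,14],[25,6],[26,0],[27,8],[42,1],[50,0]]
[[2,6],[7,0],[9,14],[13,6],[16,14],[20,18],[21,14],[25,6],[26,0],[27,8],[42,1],[50,0]]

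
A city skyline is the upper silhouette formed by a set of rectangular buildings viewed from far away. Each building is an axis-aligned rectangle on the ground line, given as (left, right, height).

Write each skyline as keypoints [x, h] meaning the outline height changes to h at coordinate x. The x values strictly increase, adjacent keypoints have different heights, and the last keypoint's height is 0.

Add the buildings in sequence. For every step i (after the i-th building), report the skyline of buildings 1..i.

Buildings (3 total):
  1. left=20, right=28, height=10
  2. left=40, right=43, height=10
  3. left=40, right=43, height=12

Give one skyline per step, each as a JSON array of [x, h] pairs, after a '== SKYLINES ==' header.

== SKYLINES ==
[[20,10],[28,0]]
[[20,10],[28,0],[40,10],[43,0]]
[[20,10],[28,0],[40,12],[43,0]]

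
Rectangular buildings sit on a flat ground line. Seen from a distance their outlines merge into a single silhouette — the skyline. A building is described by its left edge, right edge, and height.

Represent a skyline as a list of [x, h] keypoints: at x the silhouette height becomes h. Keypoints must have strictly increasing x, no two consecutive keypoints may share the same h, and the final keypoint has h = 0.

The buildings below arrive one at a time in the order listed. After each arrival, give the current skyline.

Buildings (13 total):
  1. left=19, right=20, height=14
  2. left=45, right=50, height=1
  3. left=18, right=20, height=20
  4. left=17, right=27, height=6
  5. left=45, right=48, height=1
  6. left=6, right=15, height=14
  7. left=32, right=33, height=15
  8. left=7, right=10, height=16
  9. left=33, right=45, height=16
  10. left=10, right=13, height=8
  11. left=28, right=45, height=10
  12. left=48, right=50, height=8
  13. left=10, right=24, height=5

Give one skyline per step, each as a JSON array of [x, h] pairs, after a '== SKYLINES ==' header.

== SKYLINES ==
[[19,14],[20,0]]
[[19,14],[20,0],[45,1],[50,0]]
[[18,20],[20,0],[45,1],[50,0]]
[[17,6],[18,20],[20,6],[27,0],[45,1],[50,0]]
[[17,6],[18,20],[20,6],[27,0],[45,1],[50,0]]
[[6,14],[15,0],[17,6],[18,20],[20,6],[27,0],[45,1],[50,0]]
[[6,14],[15,0],[17,6],[18,20],[20,6],[27,0],[32,15],[33,0],[45,1],[50,0]]
[[6,14],[7,16],[10,14],[15,0],[17,6],[18,20],[20,6],[27,0],[32,15],[33,0],[45,1],[50,0]]
[[6,14],[7,16],[10,14],[15,0],[17,6],[18,20],[20,6],[27,0],[32,15],[33,16],[45,1],[50,0]]
[[6,14],[7,16],[10,14],[15,0],[17,6],[18,20],[20,6],[27,0],[32,15],[33,16],[45,1],[50,0]]
[[6,14],[7,16],[10,14],[15,0],[17,6],[18,20],[20,6],[27,0],[28,10],[32,15],[33,16],[45,1],[50,0]]
[[6,14],[7,16],[10,14],[15,0],[17,6],[18,20],[20,6],[27,0],[28,10],[32,15],[33,16],[45,1],[48,8],[50,0]]
[[6,14],[7,16],[10,14],[15,5],[17,6],[18,20],[20,6],[27,0],[28,10],[32,15],[33,16],[45,1],[48,8],[50,0]]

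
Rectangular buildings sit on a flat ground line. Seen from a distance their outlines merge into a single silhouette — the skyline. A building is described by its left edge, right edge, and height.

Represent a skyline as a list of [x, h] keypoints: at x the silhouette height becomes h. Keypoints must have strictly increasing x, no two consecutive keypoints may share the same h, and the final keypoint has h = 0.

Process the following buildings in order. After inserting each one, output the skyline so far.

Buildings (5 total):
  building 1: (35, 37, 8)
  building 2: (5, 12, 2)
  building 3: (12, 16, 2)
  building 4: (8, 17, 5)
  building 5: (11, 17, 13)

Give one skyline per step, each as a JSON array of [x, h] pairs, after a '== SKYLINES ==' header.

== SKYLINES ==
[[35,8],[37,0]]
[[5,2],[12,0],[35,8],[37,0]]
[[5,2],[16,0],[35,8],[37,0]]
[[5,2],[8,5],[17,0],[35,8],[37,0]]
[[5,2],[8,5],[11,13],[17,0],[35,8],[37,0]]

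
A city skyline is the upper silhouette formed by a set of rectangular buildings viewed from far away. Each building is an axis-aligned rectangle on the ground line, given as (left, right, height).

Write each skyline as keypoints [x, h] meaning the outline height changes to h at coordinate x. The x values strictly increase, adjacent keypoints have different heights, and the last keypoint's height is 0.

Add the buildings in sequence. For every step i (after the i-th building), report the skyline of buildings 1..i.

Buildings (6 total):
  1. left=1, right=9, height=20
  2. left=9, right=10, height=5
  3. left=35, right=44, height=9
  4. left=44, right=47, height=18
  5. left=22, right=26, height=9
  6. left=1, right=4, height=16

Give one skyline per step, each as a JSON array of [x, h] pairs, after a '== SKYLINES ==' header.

== SKYLINES ==
[[1,20],[9,0]]
[[1,20],[9,5],[10,0]]
[[1,20],[9,5],[10,0],[35,9],[44,0]]
[[1,20],[9,5],[10,0],[35,9],[44,18],[47,0]]
[[1,20],[9,5],[10,0],[22,9],[26,0],[35,9],[44,18],[47,0]]
[[1,20],[9,5],[10,0],[22,9],[26,0],[35,9],[44,18],[47,0]]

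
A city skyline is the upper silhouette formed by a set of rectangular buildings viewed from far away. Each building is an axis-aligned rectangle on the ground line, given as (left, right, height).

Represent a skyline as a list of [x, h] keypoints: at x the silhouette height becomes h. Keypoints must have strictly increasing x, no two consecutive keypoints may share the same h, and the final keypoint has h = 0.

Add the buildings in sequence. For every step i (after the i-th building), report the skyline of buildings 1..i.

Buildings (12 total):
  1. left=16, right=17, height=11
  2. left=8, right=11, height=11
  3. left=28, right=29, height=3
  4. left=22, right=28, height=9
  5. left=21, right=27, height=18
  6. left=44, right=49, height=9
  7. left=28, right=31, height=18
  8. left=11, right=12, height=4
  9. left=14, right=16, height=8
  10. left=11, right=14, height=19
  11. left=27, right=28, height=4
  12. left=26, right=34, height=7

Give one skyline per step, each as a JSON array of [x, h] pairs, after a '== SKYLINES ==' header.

== SKYLINES ==
[[16,11],[17,0]]
[[8,11],[11,0],[16,11],[17,0]]
[[8,11],[11,0],[16,11],[17,0],[28,3],[29,0]]
[[8,11],[11,0],[16,11],[17,0],[22,9],[28,3],[29,0]]
[[8,11],[11,0],[16,11],[17,0],[21,18],[27,9],[28,3],[29,0]]
[[8,11],[11,0],[16,11],[17,0],[21,18],[27,9],[28,3],[29,0],[44,9],[49,0]]
[[8,11],[11,0],[16,11],[17,0],[21,18],[27,9],[28,18],[31,0],[44,9],[49,0]]
[[8,11],[11,4],[12,0],[16,11],[17,0],[21,18],[27,9],[28,18],[31,0],[44,9],[49,0]]
[[8,11],[11,4],[12,0],[14,8],[16,11],[17,0],[21,18],[27,9],[28,18],[31,0],[44,9],[49,0]]
[[8,11],[11,19],[14,8],[16,11],[17,0],[21,18],[27,9],[28,18],[31,0],[44,9],[49,0]]
[[8,11],[11,19],[14,8],[16,11],[17,0],[21,18],[27,9],[28,18],[31,0],[44,9],[49,0]]
[[8,11],[11,19],[14,8],[16,11],[17,0],[21,18],[27,9],[28,18],[31,7],[34,0],[44,9],[49,0]]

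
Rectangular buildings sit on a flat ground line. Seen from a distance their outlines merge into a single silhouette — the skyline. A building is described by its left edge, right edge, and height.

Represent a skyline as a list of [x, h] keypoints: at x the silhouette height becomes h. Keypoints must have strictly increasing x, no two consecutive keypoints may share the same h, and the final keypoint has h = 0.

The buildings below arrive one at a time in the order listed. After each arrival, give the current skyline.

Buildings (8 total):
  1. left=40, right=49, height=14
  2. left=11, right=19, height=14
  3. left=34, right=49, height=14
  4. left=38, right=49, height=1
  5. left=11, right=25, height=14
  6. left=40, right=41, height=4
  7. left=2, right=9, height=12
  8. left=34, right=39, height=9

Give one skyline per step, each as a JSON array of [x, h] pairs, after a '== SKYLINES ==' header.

== SKYLINES ==
[[40,14],[49,0]]
[[11,14],[19,0],[40,14],[49,0]]
[[11,14],[19,0],[34,14],[49,0]]
[[11,14],[19,0],[34,14],[49,0]]
[[11,14],[25,0],[34,14],[49,0]]
[[11,14],[25,0],[34,14],[49,0]]
[[2,12],[9,0],[11,14],[25,0],[34,14],[49,0]]
[[2,12],[9,0],[11,14],[25,0],[34,14],[49,0]]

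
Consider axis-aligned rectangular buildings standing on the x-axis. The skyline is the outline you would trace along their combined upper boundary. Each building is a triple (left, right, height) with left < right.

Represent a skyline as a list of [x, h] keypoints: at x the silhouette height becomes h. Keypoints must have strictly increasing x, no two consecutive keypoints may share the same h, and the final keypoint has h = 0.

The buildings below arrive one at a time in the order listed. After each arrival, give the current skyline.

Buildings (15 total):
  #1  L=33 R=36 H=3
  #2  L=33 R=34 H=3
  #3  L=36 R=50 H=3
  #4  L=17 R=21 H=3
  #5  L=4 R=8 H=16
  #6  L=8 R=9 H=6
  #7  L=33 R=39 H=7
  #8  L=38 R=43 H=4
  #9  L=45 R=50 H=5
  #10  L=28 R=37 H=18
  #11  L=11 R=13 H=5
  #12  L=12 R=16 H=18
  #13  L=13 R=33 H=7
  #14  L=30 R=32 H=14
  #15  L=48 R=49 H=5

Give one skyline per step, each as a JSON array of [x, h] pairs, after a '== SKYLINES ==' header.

== SKYLINES ==
[[33,3],[36,0]]
[[33,3],[36,0]]
[[33,3],[50,0]]
[[17,3],[21,0],[33,3],[50,0]]
[[4,16],[8,0],[17,3],[21,0],[33,3],[50,0]]
[[4,16],[8,6],[9,0],[17,3],[21,0],[33,3],[50,0]]
[[4,16],[8,6],[9,0],[17,3],[21,0],[33,7],[39,3],[50,0]]
[[4,16],[8,6],[9,0],[17,3],[21,0],[33,7],[39,4],[43,3],[50,0]]
[[4,16],[8,6],[9,0],[17,3],[21,0],[33,7],[39,4],[43,3],[45,5],[50,0]]
[[4,16],[8,6],[9,0],[17,3],[21,0],[28,18],[37,7],[39,4],[43,3],[45,5],[50,0]]
[[4,16],[8,6],[9,0],[11,5],[13,0],[17,3],[21,0],[28,18],[37,7],[39,4],[43,3],[45,5],[50,0]]
[[4,16],[8,6],[9,0],[11,5],[12,18],[16,0],[17,3],[21,0],[28,18],[37,7],[39,4],[43,3],[45,5],[50,0]]
[[4,16],[8,6],[9,0],[11,5],[12,18],[16,7],[28,18],[37,7],[39,4],[43,3],[45,5],[50,0]]
[[4,16],[8,6],[9,0],[11,5],[12,18],[16,7],[28,18],[37,7],[39,4],[43,3],[45,5],[50,0]]
[[4,16],[8,6],[9,0],[11,5],[12,18],[16,7],[28,18],[37,7],[39,4],[43,3],[45,5],[50,0]]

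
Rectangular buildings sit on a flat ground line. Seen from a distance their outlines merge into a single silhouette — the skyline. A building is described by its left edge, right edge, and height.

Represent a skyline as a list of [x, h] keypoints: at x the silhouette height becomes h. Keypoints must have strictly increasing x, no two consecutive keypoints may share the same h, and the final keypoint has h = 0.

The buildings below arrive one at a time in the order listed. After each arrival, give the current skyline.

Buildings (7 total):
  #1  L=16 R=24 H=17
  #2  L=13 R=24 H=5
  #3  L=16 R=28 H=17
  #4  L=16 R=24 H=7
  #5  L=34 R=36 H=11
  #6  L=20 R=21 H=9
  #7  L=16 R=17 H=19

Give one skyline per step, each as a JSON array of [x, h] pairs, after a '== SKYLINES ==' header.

== SKYLINES ==
[[16,17],[24,0]]
[[13,5],[16,17],[24,0]]
[[13,5],[16,17],[28,0]]
[[13,5],[16,17],[28,0]]
[[13,5],[16,17],[28,0],[34,11],[36,0]]
[[13,5],[16,17],[28,0],[34,11],[36,0]]
[[13,5],[16,19],[17,17],[28,0],[34,11],[36,0]]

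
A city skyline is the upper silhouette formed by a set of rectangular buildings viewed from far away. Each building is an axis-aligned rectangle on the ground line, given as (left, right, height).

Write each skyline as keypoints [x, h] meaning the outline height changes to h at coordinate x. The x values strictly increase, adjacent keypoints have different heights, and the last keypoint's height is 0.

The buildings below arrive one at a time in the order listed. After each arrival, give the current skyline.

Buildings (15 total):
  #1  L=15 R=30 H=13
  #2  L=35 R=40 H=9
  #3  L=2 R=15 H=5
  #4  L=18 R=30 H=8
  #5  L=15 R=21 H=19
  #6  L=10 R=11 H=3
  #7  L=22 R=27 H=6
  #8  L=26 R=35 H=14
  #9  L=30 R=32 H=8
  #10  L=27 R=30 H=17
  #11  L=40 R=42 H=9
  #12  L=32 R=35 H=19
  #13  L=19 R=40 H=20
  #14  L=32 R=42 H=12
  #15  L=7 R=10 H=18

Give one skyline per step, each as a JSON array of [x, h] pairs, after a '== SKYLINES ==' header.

== SKYLINES ==
[[15,13],[30,0]]
[[15,13],[30,0],[35,9],[40,0]]
[[2,5],[15,13],[30,0],[35,9],[40,0]]
[[2,5],[15,13],[30,0],[35,9],[40,0]]
[[2,5],[15,19],[21,13],[30,0],[35,9],[40,0]]
[[2,5],[15,19],[21,13],[30,0],[35,9],[40,0]]
[[2,5],[15,19],[21,13],[30,0],[35,9],[40,0]]
[[2,5],[15,19],[21,13],[26,14],[35,9],[40,0]]
[[2,5],[15,19],[21,13],[26,14],[35,9],[40,0]]
[[2,5],[15,19],[21,13],[26,14],[27,17],[30,14],[35,9],[40,0]]
[[2,5],[15,19],[21,13],[26,14],[27,17],[30,14],[35,9],[42,0]]
[[2,5],[15,19],[21,13],[26,14],[27,17],[30,14],[32,19],[35,9],[42,0]]
[[2,5],[15,19],[19,20],[40,9],[42,0]]
[[2,5],[15,19],[19,20],[40,12],[42,0]]
[[2,5],[7,18],[10,5],[15,19],[19,20],[40,12],[42,0]]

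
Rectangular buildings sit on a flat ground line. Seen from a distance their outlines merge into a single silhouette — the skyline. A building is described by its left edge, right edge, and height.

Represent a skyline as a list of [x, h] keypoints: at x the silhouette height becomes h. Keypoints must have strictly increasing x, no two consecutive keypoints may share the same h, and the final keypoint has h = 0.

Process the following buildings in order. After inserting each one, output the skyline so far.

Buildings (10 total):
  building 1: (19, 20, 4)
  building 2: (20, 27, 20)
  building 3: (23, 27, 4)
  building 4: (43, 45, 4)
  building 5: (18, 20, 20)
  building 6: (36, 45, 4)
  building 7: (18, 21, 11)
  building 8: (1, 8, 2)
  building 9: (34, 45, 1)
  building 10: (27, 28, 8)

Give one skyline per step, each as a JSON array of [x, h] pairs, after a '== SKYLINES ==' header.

== SKYLINES ==
[[19,4],[20,0]]
[[19,4],[20,20],[27,0]]
[[19,4],[20,20],[27,0]]
[[19,4],[20,20],[27,0],[43,4],[45,0]]
[[18,20],[27,0],[43,4],[45,0]]
[[18,20],[27,0],[36,4],[45,0]]
[[18,20],[27,0],[36,4],[45,0]]
[[1,2],[8,0],[18,20],[27,0],[36,4],[45,0]]
[[1,2],[8,0],[18,20],[27,0],[34,1],[36,4],[45,0]]
[[1,2],[8,0],[18,20],[27,8],[28,0],[34,1],[36,4],[45,0]]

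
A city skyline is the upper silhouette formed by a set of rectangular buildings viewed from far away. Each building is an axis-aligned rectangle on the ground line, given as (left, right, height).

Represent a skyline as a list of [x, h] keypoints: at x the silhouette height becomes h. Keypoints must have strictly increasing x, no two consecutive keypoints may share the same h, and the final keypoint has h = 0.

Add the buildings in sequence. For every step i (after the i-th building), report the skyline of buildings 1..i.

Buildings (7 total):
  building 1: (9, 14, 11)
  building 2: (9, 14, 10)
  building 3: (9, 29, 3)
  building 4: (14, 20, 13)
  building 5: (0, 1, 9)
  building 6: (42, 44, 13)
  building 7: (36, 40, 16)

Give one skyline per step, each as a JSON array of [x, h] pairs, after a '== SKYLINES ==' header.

== SKYLINES ==
[[9,11],[14,0]]
[[9,11],[14,0]]
[[9,11],[14,3],[29,0]]
[[9,11],[14,13],[20,3],[29,0]]
[[0,9],[1,0],[9,11],[14,13],[20,3],[29,0]]
[[0,9],[1,0],[9,11],[14,13],[20,3],[29,0],[42,13],[44,0]]
[[0,9],[1,0],[9,11],[14,13],[20,3],[29,0],[36,16],[40,0],[42,13],[44,0]]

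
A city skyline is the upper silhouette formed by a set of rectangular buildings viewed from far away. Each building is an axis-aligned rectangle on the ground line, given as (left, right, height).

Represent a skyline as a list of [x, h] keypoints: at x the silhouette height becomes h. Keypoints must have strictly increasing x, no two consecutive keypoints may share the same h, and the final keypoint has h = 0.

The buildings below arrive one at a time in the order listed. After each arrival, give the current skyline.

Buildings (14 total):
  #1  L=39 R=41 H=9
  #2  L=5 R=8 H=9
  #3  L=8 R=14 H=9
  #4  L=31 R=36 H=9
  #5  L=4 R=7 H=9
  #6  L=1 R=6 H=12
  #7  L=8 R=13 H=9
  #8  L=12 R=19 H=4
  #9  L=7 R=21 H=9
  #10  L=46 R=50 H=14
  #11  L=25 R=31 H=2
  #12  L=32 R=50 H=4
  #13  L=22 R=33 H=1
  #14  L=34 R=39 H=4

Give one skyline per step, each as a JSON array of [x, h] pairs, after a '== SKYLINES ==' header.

== SKYLINES ==
[[39,9],[41,0]]
[[5,9],[8,0],[39,9],[41,0]]
[[5,9],[14,0],[39,9],[41,0]]
[[5,9],[14,0],[31,9],[36,0],[39,9],[41,0]]
[[4,9],[14,0],[31,9],[36,0],[39,9],[41,0]]
[[1,12],[6,9],[14,0],[31,9],[36,0],[39,9],[41,0]]
[[1,12],[6,9],[14,0],[31,9],[36,0],[39,9],[41,0]]
[[1,12],[6,9],[14,4],[19,0],[31,9],[36,0],[39,9],[41,0]]
[[1,12],[6,9],[21,0],[31,9],[36,0],[39,9],[41,0]]
[[1,12],[6,9],[21,0],[31,9],[36,0],[39,9],[41,0],[46,14],[50,0]]
[[1,12],[6,9],[21,0],[25,2],[31,9],[36,0],[39,9],[41,0],[46,14],[50,0]]
[[1,12],[6,9],[21,0],[25,2],[31,9],[36,4],[39,9],[41,4],[46,14],[50,0]]
[[1,12],[6,9],[21,0],[22,1],[25,2],[31,9],[36,4],[39,9],[41,4],[46,14],[50,0]]
[[1,12],[6,9],[21,0],[22,1],[25,2],[31,9],[36,4],[39,9],[41,4],[46,14],[50,0]]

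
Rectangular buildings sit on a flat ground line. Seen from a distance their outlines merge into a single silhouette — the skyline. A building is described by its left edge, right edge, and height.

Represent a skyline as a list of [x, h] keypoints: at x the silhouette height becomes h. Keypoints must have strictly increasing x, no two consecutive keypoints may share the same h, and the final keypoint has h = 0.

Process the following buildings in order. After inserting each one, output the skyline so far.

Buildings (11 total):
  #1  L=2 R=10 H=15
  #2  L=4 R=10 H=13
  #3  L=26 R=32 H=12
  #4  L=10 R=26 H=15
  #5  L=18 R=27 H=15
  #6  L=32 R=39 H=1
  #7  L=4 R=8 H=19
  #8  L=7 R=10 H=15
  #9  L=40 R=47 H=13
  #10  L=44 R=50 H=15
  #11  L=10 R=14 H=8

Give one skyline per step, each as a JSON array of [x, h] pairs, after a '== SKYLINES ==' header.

== SKYLINES ==
[[2,15],[10,0]]
[[2,15],[10,0]]
[[2,15],[10,0],[26,12],[32,0]]
[[2,15],[26,12],[32,0]]
[[2,15],[27,12],[32,0]]
[[2,15],[27,12],[32,1],[39,0]]
[[2,15],[4,19],[8,15],[27,12],[32,1],[39,0]]
[[2,15],[4,19],[8,15],[27,12],[32,1],[39,0]]
[[2,15],[4,19],[8,15],[27,12],[32,1],[39,0],[40,13],[47,0]]
[[2,15],[4,19],[8,15],[27,12],[32,1],[39,0],[40,13],[44,15],[50,0]]
[[2,15],[4,19],[8,15],[27,12],[32,1],[39,0],[40,13],[44,15],[50,0]]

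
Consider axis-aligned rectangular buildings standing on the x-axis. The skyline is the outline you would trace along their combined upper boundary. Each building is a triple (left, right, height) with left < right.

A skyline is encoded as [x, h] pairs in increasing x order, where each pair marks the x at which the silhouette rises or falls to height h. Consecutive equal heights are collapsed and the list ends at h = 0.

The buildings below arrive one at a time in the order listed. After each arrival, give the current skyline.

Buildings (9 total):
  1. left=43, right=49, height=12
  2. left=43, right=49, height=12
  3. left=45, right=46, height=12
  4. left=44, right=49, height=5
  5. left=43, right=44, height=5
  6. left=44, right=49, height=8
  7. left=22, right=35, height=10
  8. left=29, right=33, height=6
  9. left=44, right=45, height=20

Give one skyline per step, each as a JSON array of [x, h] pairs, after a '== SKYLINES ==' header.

== SKYLINES ==
[[43,12],[49,0]]
[[43,12],[49,0]]
[[43,12],[49,0]]
[[43,12],[49,0]]
[[43,12],[49,0]]
[[43,12],[49,0]]
[[22,10],[35,0],[43,12],[49,0]]
[[22,10],[35,0],[43,12],[49,0]]
[[22,10],[35,0],[43,12],[44,20],[45,12],[49,0]]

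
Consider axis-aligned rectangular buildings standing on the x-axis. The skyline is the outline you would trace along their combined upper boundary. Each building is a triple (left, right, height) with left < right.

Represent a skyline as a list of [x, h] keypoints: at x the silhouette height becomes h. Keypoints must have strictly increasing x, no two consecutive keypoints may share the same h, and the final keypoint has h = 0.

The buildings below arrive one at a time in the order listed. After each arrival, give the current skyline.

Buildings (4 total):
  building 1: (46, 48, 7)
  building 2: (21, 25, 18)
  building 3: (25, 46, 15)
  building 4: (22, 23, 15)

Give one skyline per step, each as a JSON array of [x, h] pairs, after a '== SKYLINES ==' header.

== SKYLINES ==
[[46,7],[48,0]]
[[21,18],[25,0],[46,7],[48,0]]
[[21,18],[25,15],[46,7],[48,0]]
[[21,18],[25,15],[46,7],[48,0]]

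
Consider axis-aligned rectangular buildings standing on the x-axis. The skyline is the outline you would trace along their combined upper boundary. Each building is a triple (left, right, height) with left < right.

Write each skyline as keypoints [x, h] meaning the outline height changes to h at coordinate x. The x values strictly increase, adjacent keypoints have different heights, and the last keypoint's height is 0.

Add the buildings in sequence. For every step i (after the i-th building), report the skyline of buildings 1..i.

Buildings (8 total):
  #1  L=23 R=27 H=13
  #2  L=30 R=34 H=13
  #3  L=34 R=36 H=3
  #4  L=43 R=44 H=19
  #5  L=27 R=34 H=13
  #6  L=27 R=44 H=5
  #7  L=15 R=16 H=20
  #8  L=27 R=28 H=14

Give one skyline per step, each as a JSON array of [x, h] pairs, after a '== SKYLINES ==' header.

== SKYLINES ==
[[23,13],[27,0]]
[[23,13],[27,0],[30,13],[34,0]]
[[23,13],[27,0],[30,13],[34,3],[36,0]]
[[23,13],[27,0],[30,13],[34,3],[36,0],[43,19],[44,0]]
[[23,13],[34,3],[36,0],[43,19],[44,0]]
[[23,13],[34,5],[43,19],[44,0]]
[[15,20],[16,0],[23,13],[34,5],[43,19],[44,0]]
[[15,20],[16,0],[23,13],[27,14],[28,13],[34,5],[43,19],[44,0]]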